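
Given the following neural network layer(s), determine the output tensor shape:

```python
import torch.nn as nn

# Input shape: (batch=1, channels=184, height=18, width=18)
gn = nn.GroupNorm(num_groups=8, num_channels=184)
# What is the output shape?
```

Input: (1, 184, 18, 18) -> Output: (1, 184, 18, 18)

Answer: (1, 184, 18, 18)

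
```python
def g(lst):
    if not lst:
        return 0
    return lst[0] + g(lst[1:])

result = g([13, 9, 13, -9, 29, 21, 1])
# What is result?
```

13 + 9 + 13 + (-9) + 29 + 21 + 1 + 0 = 77

Answer: 77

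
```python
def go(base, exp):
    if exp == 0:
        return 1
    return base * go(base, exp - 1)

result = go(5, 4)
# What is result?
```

go(5, 4) = 5 * 5 * 5 * 5 = 625

Answer: 625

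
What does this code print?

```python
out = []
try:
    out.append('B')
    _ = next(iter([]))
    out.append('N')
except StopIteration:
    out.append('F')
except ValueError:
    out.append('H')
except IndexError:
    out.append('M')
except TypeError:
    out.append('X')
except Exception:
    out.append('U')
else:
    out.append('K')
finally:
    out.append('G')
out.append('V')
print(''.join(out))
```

Execution trace: 'B' (try body) → 'F' (except StopIteration) → 'G' (finally) → 'V' (after the try/except). Output: BFGV

Answer: BFGV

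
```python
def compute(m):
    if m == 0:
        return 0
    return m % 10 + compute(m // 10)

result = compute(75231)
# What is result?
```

Sum of digits of 75231: 1 + 3 + 2 + 5 + 7 = 18

Answer: 18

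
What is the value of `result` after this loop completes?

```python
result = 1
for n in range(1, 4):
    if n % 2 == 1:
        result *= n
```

Product of odd numbers 1 to 3
`result` takes the values: 1 → 3

Answer: 3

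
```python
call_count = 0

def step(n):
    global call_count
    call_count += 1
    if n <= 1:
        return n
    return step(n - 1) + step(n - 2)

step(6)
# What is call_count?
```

Calls(n) = 1 + Calls(n-1) + Calls(n-2); Calls(0)=Calls(1)=1. For n=6 this gives 25.

Answer: 25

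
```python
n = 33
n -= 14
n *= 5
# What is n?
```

Trace:
`n = 33` → n = 33
`n -= 14` → n = 19
`n *= 5` → n = 95
So n = 95

Answer: 95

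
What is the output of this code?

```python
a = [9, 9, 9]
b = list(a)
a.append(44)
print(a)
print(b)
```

Key concept: list() constructor creates copy.
Step by step:
`a = [9, 9, 9]` → a = [9, 9, 9]
`b = list(a)` → b = [9, 9, 9]
`a.append(44)` → a = [9, 9, 9, 44]
`print(a)` → prints [9, 9, 9, 44]
`print(b)` → prints [9, 9, 9]

Answer:
[9, 9, 9, 44]
[9, 9, 9]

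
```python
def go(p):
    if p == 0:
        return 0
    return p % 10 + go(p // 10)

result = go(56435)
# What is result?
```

Sum of digits of 56435: 5 + 3 + 4 + 6 + 5 = 23

Answer: 23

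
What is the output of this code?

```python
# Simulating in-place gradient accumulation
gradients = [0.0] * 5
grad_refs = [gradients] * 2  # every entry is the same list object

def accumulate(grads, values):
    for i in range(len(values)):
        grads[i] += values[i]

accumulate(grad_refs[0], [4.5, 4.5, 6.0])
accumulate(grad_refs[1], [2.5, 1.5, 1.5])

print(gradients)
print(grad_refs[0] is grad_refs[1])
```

Key concept: gradient accumulation aliasing.
Step by step:
`gradients = [0.0] * 5` → gradients = [0.0, 0.0, 0.0, 0.0, 0.0]
`grad_refs = [gradients] * 2` → grad_refs = [[0.0, 0.0, 0.0, 0.0, 0.0], [0.0, 0.0, 0.0, 0.0, 0.0]]
`accumulate(grad_refs[0], [4.5, 4.5, 6.0])` → gradients = [4.5, 4.5, 6.0, 0.0, 0.0]; grad_refs = [[4.5, 4.5, 6.0, 0.0, 0.0], [4.5, 4.5, 6.0, 0.0, 0.0]]
`accumulate(grad_refs[1], [2.5, 1.5, 1.5])` → gradients = [7.0, 6.0, 7.5, 0.0, 0.0]; grad_refs = [[7.0, 6.0, 7.5, 0.0, 0.0], [7.0, 6.0, 7.5, 0.0, 0.0]]
`print(gradients)` → prints [7.0, 6.0, 7.5, 0.0, 0.0]
`print(grad_refs[0] is grad_refs[1])` → prints True

Answer:
[7.0, 6.0, 7.5, 0.0, 0.0]
True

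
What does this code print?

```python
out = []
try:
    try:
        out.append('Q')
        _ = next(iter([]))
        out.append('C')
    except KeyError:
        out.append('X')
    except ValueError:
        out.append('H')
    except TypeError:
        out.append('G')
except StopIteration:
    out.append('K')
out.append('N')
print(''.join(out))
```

Execution trace: 'Q' (try body) → 'K' (outer except StopIteration) → 'N' (after the try/except). Output: QKN

Answer: QKN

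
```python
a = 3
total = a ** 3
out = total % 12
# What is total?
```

Trace:
`a = 3` → a = 3
`total = a ** 3` → total = 27
`out = total % 12` → out = 3
So total = 27

Answer: 27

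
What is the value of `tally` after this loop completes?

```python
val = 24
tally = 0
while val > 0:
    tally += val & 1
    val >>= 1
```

Count set bits in 24 (binary: 0b11000)
`tally` takes the values: 0 → 1 → 2

Answer: 2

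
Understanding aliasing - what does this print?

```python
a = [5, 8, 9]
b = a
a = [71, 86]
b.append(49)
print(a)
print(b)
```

Key concept: rebinding vs mutation: a is rebound to a new list, b still points at the original.
Step by step:
`a = [5, 8, 9]` → a = [5, 8, 9]
`b = a` → b = [5, 8, 9] (same object as a)
`a = [71, 86]` → a = [71, 86]
`b.append(49)` → b = [5, 8, 9, 49]
`print(a)` → prints [71, 86]
`print(b)` → prints [5, 8, 9, 49]

Answer:
[71, 86]
[5, 8, 9, 49]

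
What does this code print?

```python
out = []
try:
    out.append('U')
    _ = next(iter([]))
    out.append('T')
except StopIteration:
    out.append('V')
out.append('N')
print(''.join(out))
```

Execution trace: 'U' (try body) → 'V' (except StopIteration) → 'N' (after the try/except). Output: UVN

Answer: UVN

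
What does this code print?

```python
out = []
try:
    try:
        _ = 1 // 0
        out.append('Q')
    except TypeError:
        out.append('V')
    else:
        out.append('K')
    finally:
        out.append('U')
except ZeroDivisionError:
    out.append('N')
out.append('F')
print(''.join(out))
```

Execution trace: 'U' (finally) → 'N' (outer except ZeroDivisionError) → 'F' (after the try/except). Output: UNF

Answer: UNF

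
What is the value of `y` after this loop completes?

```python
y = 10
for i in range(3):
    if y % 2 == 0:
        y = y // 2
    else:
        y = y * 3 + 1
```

Collatz-style transformation from 10
`y` takes the values: 10 → 5 → 16 → 8

Answer: 8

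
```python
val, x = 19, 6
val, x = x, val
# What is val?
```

Trace:
`val, x = 19, 6` → val = 19; x = 6
`val, x = x, val` → val = 6; x = 19
So val = 6

Answer: 6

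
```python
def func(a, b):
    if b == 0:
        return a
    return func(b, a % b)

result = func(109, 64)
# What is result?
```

func(109, 64) -> func(64, 45) -> func(45, 19) -> func(19, 7) -> func(7, 5) -> func(5, 2) -> func(2, 1) -> func(1, 0) -> 1

Answer: 1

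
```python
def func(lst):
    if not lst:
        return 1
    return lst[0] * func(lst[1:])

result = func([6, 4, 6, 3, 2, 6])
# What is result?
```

Product over [6, 4, 6, 3, 2, 6] = 6 * 4 * 6 * 3 * 2 * 6 = 5184

Answer: 5184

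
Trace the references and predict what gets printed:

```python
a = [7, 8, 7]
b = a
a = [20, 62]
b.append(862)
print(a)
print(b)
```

Key concept: rebinding vs mutation: a is rebound to a new list, b still points at the original.
Step by step:
`a = [7, 8, 7]` → a = [7, 8, 7]
`b = a` → b = [7, 8, 7] (same object as a)
`a = [20, 62]` → a = [20, 62]
`b.append(862)` → b = [7, 8, 7, 862]
`print(a)` → prints [20, 62]
`print(b)` → prints [7, 8, 7, 862]

Answer:
[20, 62]
[7, 8, 7, 862]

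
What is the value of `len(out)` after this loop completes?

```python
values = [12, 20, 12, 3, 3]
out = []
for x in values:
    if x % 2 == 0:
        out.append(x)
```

Count even numbers in [12, 20, 12, 3, 3]
`out` takes the values: [] → [12] → [12, 20] → [12, 20, 12]
So `len(out)` = 3

Answer: 3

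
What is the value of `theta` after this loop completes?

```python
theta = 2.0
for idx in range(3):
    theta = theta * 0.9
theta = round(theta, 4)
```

Exponential decay: 2.0 * 0.9^3
`theta` takes the values: 2.0 → 1.8 → 1.62 → 1.458

Answer: 1.458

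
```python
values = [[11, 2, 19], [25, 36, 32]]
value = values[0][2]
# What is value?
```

Trace:
`values = [[11, 2, 19], [25, 36, 32]]` → values = [[11, 2, 19], [25, 36, 32]]
`value = values[0][2]` → value = 19
So value = 19

Answer: 19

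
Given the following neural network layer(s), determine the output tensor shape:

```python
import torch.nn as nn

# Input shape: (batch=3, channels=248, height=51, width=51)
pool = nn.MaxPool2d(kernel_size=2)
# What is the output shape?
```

Input: (3, 248, 51, 51) -> Output: (3, 248, 25, 25)

Answer: (3, 248, 25, 25)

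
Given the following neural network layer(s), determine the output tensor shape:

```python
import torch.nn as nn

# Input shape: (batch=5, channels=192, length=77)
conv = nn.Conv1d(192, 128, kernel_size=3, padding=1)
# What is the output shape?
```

Input: (5, 192, 77) -> Output: (5, 128, 77)

Answer: (5, 128, 77)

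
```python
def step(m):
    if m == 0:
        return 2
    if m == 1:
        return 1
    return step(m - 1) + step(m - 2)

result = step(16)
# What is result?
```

Build up from base cases: step(0)=2, step(1)=1, step(2)=3, step(3)=4, step(4)=7, step(5)=11, step(6)=18, ..., step(16)=2207

Answer: 2207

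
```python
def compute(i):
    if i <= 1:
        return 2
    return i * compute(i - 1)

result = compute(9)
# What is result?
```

compute(9) = 9 * 8 * 7 * 6 * 5 * 4 * 3 * 2 * 2 = 725760

Answer: 725760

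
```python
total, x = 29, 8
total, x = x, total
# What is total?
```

Trace:
`total, x = 29, 8` → total = 29; x = 8
`total, x = x, total` → total = 8; x = 29
So total = 8

Answer: 8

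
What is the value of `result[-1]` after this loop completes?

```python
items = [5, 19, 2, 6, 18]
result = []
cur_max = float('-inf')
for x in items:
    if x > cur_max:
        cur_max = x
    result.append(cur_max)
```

Running max ends at 19
`result` takes the values: [] → [5] → [5, 19] → [5, 19, 19] → [5, 19, 19, 19] → [5, 19, 19, 19, 19]
So `result[-1]` = 19

Answer: 19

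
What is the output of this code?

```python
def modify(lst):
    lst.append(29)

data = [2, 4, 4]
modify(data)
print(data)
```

Key concept: function modifies passed list.
Step by step:
`data = [2, 4, 4]` → data = [2, 4, 4]
`modify(data)` → data = [2, 4, 4, 29]
`print(data)` → prints [2, 4, 4, 29]

Answer: [2, 4, 4, 29]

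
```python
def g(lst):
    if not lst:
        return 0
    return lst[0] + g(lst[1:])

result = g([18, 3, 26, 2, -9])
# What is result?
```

18 + 3 + 26 + 2 + (-9) + 0 = 40

Answer: 40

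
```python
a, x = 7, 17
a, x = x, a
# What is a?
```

Trace:
`a, x = 7, 17` → a = 7; x = 17
`a, x = x, a` → a = 17; x = 7
So a = 17

Answer: 17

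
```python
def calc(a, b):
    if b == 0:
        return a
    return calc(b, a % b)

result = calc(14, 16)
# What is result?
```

calc(14, 16) -> calc(16, 14) -> calc(14, 2) -> calc(2, 0) -> 2

Answer: 2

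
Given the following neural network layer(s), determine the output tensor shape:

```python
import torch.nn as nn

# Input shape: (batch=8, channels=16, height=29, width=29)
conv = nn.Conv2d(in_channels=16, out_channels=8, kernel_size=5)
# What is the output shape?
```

Input: (8, 16, 29, 29) -> Output: (8, 8, 25, 25)

Answer: (8, 8, 25, 25)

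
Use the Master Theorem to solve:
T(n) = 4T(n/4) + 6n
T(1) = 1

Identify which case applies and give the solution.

a=4, b=4, f(n)=6n. log_4(4) = 1. Since c=1 = 1, Case 2 applies: T(n) = Θ(n^log_b(a) · log n) = O(n log n).

Answer: O(n log n) - Case 2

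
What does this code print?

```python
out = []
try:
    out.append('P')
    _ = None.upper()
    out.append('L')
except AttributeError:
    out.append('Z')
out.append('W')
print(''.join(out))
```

Execution trace: 'P' (try body) → 'Z' (except AttributeError) → 'W' (after the try/except). Output: PZW

Answer: PZW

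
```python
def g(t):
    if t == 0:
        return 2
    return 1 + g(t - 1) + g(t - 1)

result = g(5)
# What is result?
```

g(t) = 1 + 2·g(t-1), g(0)=2. Closed form: (2+1)·2^5 - 1 = 95.

Answer: 95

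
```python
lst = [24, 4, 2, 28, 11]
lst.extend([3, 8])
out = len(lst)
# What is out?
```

Trace:
`lst = [24, 4, 2, 28, 11]` → lst = [24, 4, 2, 28, 11]
`lst.extend([3, 8])` → lst = [24, 4, 2, 28, 11, 3, 8]
`out = len(lst)` → out = 7
So out = 7

Answer: 7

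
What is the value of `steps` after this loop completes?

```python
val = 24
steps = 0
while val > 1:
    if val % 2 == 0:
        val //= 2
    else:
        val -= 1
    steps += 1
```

Steps to reduce 24 to 1
`steps` takes the values: 0 → 1 → 2 → 3 → 4 → 5

Answer: 5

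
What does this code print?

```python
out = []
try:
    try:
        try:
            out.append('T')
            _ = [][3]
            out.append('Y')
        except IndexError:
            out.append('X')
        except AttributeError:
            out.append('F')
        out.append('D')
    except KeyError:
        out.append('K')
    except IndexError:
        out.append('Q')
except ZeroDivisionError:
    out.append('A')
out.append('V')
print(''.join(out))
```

Execution trace: 'T' (inner try body) → 'X' (inner except IndexError) → 'D' (try body, no exception) → 'V' (after the try/except). Output: TXDV

Answer: TXDV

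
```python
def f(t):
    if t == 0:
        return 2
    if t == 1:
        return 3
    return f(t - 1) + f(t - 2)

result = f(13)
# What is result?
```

Build up from base cases: f(0)=2, f(1)=3, f(2)=5, f(3)=8, f(4)=13, f(5)=21, f(6)=34, ..., f(13)=987

Answer: 987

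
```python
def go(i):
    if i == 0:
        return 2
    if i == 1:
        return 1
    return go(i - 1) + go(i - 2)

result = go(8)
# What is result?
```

Build up from base cases: go(0)=2, go(1)=1, go(2)=3, go(3)=4, go(4)=7, go(5)=11, go(6)=18, ..., go(8)=47

Answer: 47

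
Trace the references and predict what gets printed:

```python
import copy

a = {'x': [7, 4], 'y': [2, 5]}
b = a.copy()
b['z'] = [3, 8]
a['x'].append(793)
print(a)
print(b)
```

Key concept: shallow copy of dict with mutable values.
Step by step:
`a = {'x': [7, 4], 'y': [2, 5]}` → a = {'x': [7, 4], 'y': [2, 5]}
`b = a.copy()` → b = {'x': [7, 4], 'y': [2, 5]}
`b['z'] = [3, 8]` → b = {'x': [7, 4], 'y': [2, 5], 'z': [3, 8]}
`a['x'].append(793)` → a = {'x': [7, 4, 793], 'y': [2, 5]}; b = {'x': [7, 4, 793], 'y': [2, 5], 'z': [3, 8]}
`print(a)` → prints {'x': [7, 4, 793], 'y': [2, 5]}
`print(b)` → prints {'x': [7, 4, 793], 'y': [2, 5], 'z': [3, 8]}

Answer:
{'x': [7, 4, 793], 'y': [2, 5]}
{'x': [7, 4, 793], 'y': [2, 5], 'z': [3, 8]}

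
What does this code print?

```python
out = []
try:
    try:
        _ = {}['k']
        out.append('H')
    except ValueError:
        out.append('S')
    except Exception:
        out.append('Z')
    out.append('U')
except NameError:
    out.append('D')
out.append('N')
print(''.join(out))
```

Execution trace: 'Z' (inner except Exception) → 'U' (try body, no exception) → 'N' (after the try/except). Output: ZUN

Answer: ZUN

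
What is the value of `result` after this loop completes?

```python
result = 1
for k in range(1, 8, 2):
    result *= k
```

Product of 1, 3, 5, ... up to 7
`result` takes the values: 1 → 3 → 15 → 105

Answer: 105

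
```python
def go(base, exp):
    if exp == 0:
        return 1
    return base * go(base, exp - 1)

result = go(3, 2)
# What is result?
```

go(3, 2) = 3 * 3 = 9

Answer: 9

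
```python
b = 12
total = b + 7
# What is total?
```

Trace:
`b = 12` → b = 12
`total = b + 7` → total = 19
So total = 19

Answer: 19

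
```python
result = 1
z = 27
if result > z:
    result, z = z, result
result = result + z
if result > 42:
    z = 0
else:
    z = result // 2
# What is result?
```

Trace:
`result = 1` → result = 1
`z = 27` → z = 27
`if result > z: ...` → result > z is False → no variable changes
`result = result + z` → result = 28
`if result > 42: ...` → result > 42 is False, take else branch → z = 14
So result = 28

Answer: 28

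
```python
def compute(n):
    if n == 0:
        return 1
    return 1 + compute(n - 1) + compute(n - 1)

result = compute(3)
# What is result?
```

compute(n) = 1 + 2·compute(n-1), compute(0)=1. Closed form: (1+1)·2^3 - 1 = 15.

Answer: 15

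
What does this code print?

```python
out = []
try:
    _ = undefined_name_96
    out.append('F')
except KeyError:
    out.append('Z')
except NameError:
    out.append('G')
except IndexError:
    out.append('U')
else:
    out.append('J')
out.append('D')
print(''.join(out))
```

Execution trace: 'G' (except NameError) → 'D' (after the try/except). Output: GD

Answer: GD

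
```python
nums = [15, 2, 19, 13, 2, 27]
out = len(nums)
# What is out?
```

Trace:
`nums = [15, 2, 19, 13, 2, 27]` → nums = [15, 2, 19, 13, 2, 27]
`out = len(nums)` → out = 6
So out = 6

Answer: 6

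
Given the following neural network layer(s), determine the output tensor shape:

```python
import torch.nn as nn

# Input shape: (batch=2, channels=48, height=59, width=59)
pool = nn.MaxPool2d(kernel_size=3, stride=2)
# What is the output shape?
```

Input: (2, 48, 59, 59) -> Output: (2, 48, 29, 29)

Answer: (2, 48, 29, 29)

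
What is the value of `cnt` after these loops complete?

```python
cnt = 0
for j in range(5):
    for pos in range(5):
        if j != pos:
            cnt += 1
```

5² - 5 (exclude diagonal)
`cnt` takes the values: 0 → 1 → 2 → 3 → 4 → 5 → 6 → 7 → 8 → 9 → 10 → 11 → 12 → 13 → 14 → 15 → 16 → 17 → 18 → 19 → 20

Answer: 20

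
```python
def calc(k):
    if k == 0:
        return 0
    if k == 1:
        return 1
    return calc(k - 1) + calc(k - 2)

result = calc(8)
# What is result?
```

Build up from base cases: calc(0)=0, calc(1)=1, calc(2)=1, calc(3)=2, calc(4)=3, calc(5)=5, calc(6)=8, ..., calc(8)=21

Answer: 21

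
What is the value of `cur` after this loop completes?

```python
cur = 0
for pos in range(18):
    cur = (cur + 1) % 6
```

Increment mod 6, 18 times = 0
`cur` takes the values: 0 → 1 → 2 → 3 → 4 → 5 → 0 → 1 → 2 → 3 → 4 → 5 → 0 → 1 → 2 → 3 → 4 → 5 → 0

Answer: 0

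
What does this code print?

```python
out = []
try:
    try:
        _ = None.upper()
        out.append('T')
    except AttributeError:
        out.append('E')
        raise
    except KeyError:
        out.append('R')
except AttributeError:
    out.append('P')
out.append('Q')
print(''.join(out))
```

Execution trace: 'E' (except AttributeError) → 'P' (outer except AttributeError) → 'Q' (after the try/except). Output: EPQ

Answer: EPQ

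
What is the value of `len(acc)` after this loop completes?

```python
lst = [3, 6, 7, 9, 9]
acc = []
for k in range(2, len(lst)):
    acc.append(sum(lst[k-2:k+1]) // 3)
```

Number of 3-element averages
`acc` takes the values: [] → [5] → [5, 7] → [5, 7, 8]
So `len(acc)` = 3

Answer: 3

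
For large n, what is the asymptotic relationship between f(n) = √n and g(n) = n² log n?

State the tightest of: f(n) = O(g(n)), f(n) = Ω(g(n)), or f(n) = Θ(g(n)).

√n vs n² log n: f(n) = O(g(n)) but not Ω(g(n)) — n² log n grows strictly faster than √n.

Answer: f(n) = O(g(n)) but not Ω(g(n)) — n² log n grows strictly faster than √n.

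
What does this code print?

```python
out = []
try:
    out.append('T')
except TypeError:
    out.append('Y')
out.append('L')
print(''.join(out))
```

Execution trace: 'T' (try body, no exception) → 'L' (after the try/except). Output: TL

Answer: TL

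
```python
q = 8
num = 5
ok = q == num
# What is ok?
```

Trace:
`q = 8` → q = 8
`num = 5` → num = 5
`ok = q == num` → ok = False
So ok = False

Answer: False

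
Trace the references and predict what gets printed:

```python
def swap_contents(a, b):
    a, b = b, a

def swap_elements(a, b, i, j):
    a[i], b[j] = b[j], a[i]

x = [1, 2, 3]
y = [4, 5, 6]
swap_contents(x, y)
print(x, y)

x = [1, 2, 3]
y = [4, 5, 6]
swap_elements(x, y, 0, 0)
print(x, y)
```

Key concept: parameter rebinding vs mutation.
Step by step:
`x = [1, 2, 3]` → x = [1, 2, 3]
`y = [4, 5, 6]` → y = [4, 5, 6]
`swap_contents(x, y)` → no visible change to tracked variables
`print(x, y)` → prints [1, 2, 3] [4, 5, 6]
`x = [1, 2, 3]` → x = [1, 2, 3]
`y = [4, 5, 6]` → y = [4, 5, 6]
`swap_elements(x, y, 0, 0)` → x = [4, 2, 3]; y = [1, 5, 6]
`print(x, y)` → prints [4, 2, 3] [1, 5, 6]

Answer:
[1, 2, 3] [4, 5, 6]
[4, 2, 3] [1, 5, 6]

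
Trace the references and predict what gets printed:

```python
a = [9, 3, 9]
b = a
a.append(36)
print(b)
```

Key concept: basic list aliasing.
Step by step:
`a = [9, 3, 9]` → a = [9, 3, 9]
`b = a` → b = [9, 3, 9] (same object as a)
`a.append(36)` → a = [9, 3, 9, 36] (same object as b); b = [9, 3, 9, 36] (same object as a)
`print(b)` → prints [9, 3, 9, 36]

Answer: [9, 3, 9, 36]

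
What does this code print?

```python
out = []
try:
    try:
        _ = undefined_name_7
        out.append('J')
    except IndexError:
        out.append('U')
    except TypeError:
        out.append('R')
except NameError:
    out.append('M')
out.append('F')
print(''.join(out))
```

Execution trace: 'M' (outer except NameError) → 'F' (after the try/except). Output: MF

Answer: MF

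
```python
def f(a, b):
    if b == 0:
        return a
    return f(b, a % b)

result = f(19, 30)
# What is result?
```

f(19, 30) -> f(30, 19) -> f(19, 11) -> f(11, 8) -> f(8, 3) -> f(3, 2) -> f(2, 1) -> f(1, 0) -> 1

Answer: 1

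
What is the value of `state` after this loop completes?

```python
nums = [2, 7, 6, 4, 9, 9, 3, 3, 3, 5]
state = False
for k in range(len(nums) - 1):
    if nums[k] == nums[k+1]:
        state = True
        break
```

Check consecutive duplicates in [2, 7, 6, 4, 9, 9, 3, 3, 3, 5]
`state` takes the values: False → True

Answer: True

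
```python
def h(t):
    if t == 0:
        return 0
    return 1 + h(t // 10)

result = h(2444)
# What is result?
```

Count of digits of 2444: 4

Answer: 4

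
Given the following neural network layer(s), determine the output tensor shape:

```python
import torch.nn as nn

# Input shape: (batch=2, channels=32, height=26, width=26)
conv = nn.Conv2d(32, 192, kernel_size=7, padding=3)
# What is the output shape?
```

Input: (2, 32, 26, 26) -> Output: (2, 192, 26, 26)

Answer: (2, 192, 26, 26)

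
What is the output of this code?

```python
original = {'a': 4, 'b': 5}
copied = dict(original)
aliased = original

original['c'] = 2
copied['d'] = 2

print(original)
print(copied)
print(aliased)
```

Key concept: dict() creates copy, assignment creates alias.
Step by step:
`original = {'a': 4, 'b': 5}` → original = {'a': 4, 'b': 5}
`copied = dict(original)` → copied = {'a': 4, 'b': 5}
`aliased = original` → aliased = {'a': 4, 'b': 5} (same object as original)
`original['c'] = 2` → original = {'a': 4, 'b': 5, 'c': 2} (same object as aliased); aliased = {'a': 4, 'b': 5, 'c': 2} (same object as original)
`copied['d'] = 2` → copied = {'a': 4, 'b': 5, 'd': 2}
`print(original)` → prints {'a': 4, 'b': 5, 'c': 2}
`print(copied)` → prints {'a': 4, 'b': 5, 'd': 2}
`print(aliased)` → prints {'a': 4, 'b': 5, 'c': 2}

Answer:
{'a': 4, 'b': 5, 'c': 2}
{'a': 4, 'b': 5, 'd': 2}
{'a': 4, 'b': 5, 'c': 2}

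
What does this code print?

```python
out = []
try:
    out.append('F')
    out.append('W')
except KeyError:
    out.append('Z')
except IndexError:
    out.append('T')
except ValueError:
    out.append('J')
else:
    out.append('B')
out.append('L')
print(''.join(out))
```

Execution trace: 'F' (try body) → 'W' (try body, no exception) → 'B' (else) → 'L' (after the try/except). Output: FWBL

Answer: FWBL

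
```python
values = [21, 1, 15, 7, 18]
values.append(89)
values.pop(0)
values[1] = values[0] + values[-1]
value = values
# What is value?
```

Trace:
`values = [21, 1, 15, 7, 18]` → values = [21, 1, 15, 7, 18]
`values.append(89)` → values = [21, 1, 15, 7, 18, 89]
`values.pop(0)` → values = [1, 15, 7, 18, 89]
`values[1] = values[0] + values[-1]` → values = [1, 90, 7, 18, 89]
`value = values` → value = [1, 90, 7, 18, 89]
So value = [1, 90, 7, 18, 89]

Answer: [1, 90, 7, 18, 89]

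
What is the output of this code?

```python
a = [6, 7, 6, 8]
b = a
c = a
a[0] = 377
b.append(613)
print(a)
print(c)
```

Key concept: multiple aliases.
Step by step:
`a = [6, 7, 6, 8]` → a = [6, 7, 6, 8]
`b = a` → b = [6, 7, 6, 8] (same object as a)
`c = a` → c = [6, 7, 6, 8] (same object as a, b)
`a[0] = 377` → a = [377, 7, 6, 8] (same object as b, c); b = [377, 7, 6, 8] (same object as a, c); c = [377, 7, 6, 8] (same object as a, b)
`b.append(613)` → a = [377, 7, 6, 8, 613] (same object as b, c); b = [377, 7, 6, 8, 613] (same object as a, c); c = [377, 7, 6, 8, 613] (same object as a, b)
`print(a)` → prints [377, 7, 6, 8, 613]
`print(c)` → prints [377, 7, 6, 8, 613]

Answer:
[377, 7, 6, 8, 613]
[377, 7, 6, 8, 613]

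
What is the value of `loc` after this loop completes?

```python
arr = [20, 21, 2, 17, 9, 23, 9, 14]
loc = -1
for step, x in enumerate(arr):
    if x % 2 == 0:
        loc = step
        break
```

First even number index in [20, 21, 2, 17, 9, 23, 9, 14]
`loc` takes the values: -1 → 0

Answer: 0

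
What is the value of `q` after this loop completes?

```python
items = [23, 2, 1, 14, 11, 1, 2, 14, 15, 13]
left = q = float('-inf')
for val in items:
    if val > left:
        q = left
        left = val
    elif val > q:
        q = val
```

Second largest (with repeats) in [23, 2, 1, 14, 11, 1, 2, 14, 15, 13]
`q` takes the values: -inf → 2 → 14 → 15

Answer: 15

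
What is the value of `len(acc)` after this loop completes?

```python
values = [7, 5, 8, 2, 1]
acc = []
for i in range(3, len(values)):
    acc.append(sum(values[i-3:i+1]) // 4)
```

Number of 4-element averages
`acc` takes the values: [] → [5] → [5, 4]
So `len(acc)` = 2

Answer: 2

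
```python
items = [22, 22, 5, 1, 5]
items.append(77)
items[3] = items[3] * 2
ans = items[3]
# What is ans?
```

Trace:
`items = [22, 22, 5, 1, 5]` → items = [22, 22, 5, 1, 5]
`items.append(77)` → items = [22, 22, 5, 1, 5, 77]
`items[3] = items[3] * 2` → items = [22, 22, 5, 2, 5, 77]
`ans = items[3]` → ans = 2
So ans = 2

Answer: 2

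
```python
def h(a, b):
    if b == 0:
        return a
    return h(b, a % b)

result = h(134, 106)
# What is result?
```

h(134, 106) -> h(106, 28) -> h(28, 22) -> h(22, 6) -> h(6, 4) -> h(4, 2) -> h(2, 0) -> 2

Answer: 2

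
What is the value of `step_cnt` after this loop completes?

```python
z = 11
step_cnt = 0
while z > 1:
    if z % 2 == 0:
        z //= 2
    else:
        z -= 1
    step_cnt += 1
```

Steps to reduce 11 to 1
`step_cnt` takes the values: 0 → 1 → 2 → 3 → 4 → 5

Answer: 5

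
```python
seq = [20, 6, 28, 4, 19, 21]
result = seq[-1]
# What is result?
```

Trace:
`seq = [20, 6, 28, 4, 19, 21]` → seq = [20, 6, 28, 4, 19, 21]
`result = seq[-1]` → result = 21
So result = 21

Answer: 21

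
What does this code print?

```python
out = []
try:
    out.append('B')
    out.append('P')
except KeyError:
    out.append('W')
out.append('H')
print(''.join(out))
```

Execution trace: 'B' (try body) → 'P' (try body, no exception) → 'H' (after the try/except). Output: BPH

Answer: BPH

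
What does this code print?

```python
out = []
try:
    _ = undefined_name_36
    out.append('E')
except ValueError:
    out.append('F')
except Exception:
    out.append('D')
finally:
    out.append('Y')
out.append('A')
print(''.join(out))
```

Execution trace: 'D' (except Exception) → 'Y' (finally) → 'A' (after the try/except). Output: DYA

Answer: DYA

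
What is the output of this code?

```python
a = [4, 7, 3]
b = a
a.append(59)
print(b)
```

Key concept: basic list aliasing.
Step by step:
`a = [4, 7, 3]` → a = [4, 7, 3]
`b = a` → b = [4, 7, 3] (same object as a)
`a.append(59)` → a = [4, 7, 3, 59] (same object as b); b = [4, 7, 3, 59] (same object as a)
`print(b)` → prints [4, 7, 3, 59]

Answer: [4, 7, 3, 59]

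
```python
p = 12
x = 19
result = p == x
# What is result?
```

Trace:
`p = 12` → p = 12
`x = 19` → x = 19
`result = p == x` → result = False
So result = False

Answer: False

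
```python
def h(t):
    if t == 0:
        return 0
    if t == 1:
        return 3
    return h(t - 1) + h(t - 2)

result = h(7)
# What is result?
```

Build up from base cases: h(0)=0, h(1)=3, h(2)=3, h(3)=6, h(4)=9, h(5)=15, h(6)=24, ..., h(7)=39

Answer: 39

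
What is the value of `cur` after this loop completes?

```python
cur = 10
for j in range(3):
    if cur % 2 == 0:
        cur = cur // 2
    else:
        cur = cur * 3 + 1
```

Collatz-style transformation from 10
`cur` takes the values: 10 → 5 → 16 → 8

Answer: 8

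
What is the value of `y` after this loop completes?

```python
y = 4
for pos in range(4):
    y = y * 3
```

Multiply by 3, 4 times: 4 * 3^4 = 324
`y` takes the values: 4 → 12 → 36 → 108 → 324

Answer: 324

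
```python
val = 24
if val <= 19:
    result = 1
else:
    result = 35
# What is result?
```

Trace:
`val = 24` → val = 24
`if val <= 19: ...` → val <= 19 is False, take else branch → result = 35
So result = 35

Answer: 35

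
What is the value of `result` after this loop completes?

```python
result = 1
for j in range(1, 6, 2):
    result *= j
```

Product of 1, 3, 5, ... up to 5
`result` takes the values: 1 → 3 → 15

Answer: 15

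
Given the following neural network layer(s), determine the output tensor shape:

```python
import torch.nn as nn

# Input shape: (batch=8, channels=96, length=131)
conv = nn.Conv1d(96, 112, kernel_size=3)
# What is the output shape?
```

Input: (8, 96, 131) -> Output: (8, 112, 129)

Answer: (8, 112, 129)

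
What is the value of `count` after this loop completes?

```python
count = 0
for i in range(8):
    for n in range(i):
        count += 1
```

Triangle number: 0+1+2+...+7
`count` takes the values: 0 → 1 → 2 → 3 → 4 → 5 → 6 → 7 → 8 → 9 → 10 → 11 → 12 → 13 → 14 → 15 → 16 → 17 → 18 → 19 → 20 → 21 → 22 → 23 → 24 → 25 → 26 → 27 → 28

Answer: 28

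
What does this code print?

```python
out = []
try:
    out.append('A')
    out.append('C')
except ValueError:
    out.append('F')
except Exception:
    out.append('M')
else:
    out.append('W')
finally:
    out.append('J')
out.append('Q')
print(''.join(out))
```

Execution trace: 'A' (try body) → 'C' (try body, no exception) → 'W' (else) → 'J' (finally) → 'Q' (after the try/except). Output: ACWJQ

Answer: ACWJQ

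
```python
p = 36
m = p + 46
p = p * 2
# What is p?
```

Trace:
`p = 36` → p = 36
`m = p + 46` → m = 82
`p = p * 2` → p = 72
So p = 72

Answer: 72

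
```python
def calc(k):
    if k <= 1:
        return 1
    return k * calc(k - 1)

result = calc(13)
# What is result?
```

calc(13) = 13 * 12 * 11 * 10 * 9 * 8 * 7 * 6 * 5 * 4 * 3 * 2 * 1 = 6227020800

Answer: 6227020800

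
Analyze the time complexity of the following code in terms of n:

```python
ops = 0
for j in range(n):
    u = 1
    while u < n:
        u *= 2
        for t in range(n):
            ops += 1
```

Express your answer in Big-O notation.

Each loop level contributes: n × log n × n. Multiplying the contributions gives O(n^2 log n).

Answer: O(n^2 log n)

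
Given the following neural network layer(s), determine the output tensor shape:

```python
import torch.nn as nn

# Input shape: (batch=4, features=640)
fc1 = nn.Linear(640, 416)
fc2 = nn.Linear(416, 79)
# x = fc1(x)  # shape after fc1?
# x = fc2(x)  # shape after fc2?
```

Input: (4, 640) -> after fc1: (4, 416) -> Output: (4, 79)

Answer: (4, 79)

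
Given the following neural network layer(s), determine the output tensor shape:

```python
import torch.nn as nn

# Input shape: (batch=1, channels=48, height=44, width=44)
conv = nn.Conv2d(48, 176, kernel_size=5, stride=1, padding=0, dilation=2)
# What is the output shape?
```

Input: (1, 48, 44, 44) -> Output: (1, 176, 36, 36)

Answer: (1, 176, 36, 36)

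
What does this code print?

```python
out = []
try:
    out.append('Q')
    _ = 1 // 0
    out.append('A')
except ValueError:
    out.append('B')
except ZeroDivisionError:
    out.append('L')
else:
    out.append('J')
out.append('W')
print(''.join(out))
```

Execution trace: 'Q' (try body) → 'L' (except ZeroDivisionError) → 'W' (after the try/except). Output: QLW

Answer: QLW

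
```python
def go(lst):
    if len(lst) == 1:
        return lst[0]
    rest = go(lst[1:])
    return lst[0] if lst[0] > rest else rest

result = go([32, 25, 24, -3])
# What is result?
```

Recursive max over [32, 25, 24, -3] = 32

Answer: 32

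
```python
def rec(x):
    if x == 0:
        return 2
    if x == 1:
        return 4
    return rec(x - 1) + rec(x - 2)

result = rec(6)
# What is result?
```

Build up from base cases: rec(0)=2, rec(1)=4, rec(2)=6, rec(3)=10, rec(4)=16, rec(5)=26, rec(6)=42

Answer: 42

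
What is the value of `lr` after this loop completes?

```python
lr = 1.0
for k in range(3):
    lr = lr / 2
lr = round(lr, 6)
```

Halving LR 3 times: 1 / 2^3
`lr` takes the values: 1.0 → 0.5 → 0.25 → 0.125

Answer: 0.125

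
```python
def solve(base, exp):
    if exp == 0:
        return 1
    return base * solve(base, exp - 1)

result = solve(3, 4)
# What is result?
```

solve(3, 4) = 3 * 3 * 3 * 3 = 81

Answer: 81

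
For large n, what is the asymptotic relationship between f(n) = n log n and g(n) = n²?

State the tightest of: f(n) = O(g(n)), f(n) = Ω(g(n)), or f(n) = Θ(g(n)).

n log n vs n²: f(n) = O(g(n)) but not Ω(g(n)) — n² grows strictly faster than n log n.

Answer: f(n) = O(g(n)) but not Ω(g(n)) — n² grows strictly faster than n log n.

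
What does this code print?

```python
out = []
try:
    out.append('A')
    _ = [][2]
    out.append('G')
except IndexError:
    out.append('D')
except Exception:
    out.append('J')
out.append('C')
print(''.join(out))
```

Execution trace: 'A' (try body) → 'D' (except IndexError) → 'C' (after the try/except). Output: ADC

Answer: ADC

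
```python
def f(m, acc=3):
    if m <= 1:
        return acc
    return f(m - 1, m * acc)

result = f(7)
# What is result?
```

Accumulator trace (n, acc): (7, 3) -> (6, 21) -> (5, 126) -> (4, 630) -> (3, 2520) -> (2, 7560) -> (1, 15120) -> return 15120

Answer: 15120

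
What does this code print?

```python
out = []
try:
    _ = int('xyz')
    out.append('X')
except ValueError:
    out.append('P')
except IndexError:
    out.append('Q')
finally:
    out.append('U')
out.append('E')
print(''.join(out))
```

Execution trace: 'P' (except ValueError) → 'U' (finally) → 'E' (after the try/except). Output: PUE

Answer: PUE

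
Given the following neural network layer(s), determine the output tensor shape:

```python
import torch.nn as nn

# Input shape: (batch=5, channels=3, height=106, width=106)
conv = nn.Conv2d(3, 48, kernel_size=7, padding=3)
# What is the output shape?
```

Input: (5, 3, 106, 106) -> Output: (5, 48, 106, 106)

Answer: (5, 48, 106, 106)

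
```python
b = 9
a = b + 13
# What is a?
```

Trace:
`b = 9` → b = 9
`a = b + 13` → a = 22
So a = 22

Answer: 22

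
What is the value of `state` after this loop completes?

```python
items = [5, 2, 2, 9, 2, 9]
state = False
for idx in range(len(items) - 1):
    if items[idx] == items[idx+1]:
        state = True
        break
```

Check consecutive duplicates in [5, 2, 2, 9, 2, 9]
`state` takes the values: False → True

Answer: True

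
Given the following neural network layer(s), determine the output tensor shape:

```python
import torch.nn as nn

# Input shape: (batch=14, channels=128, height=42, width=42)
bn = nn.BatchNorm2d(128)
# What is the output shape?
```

Input: (14, 128, 42, 42) -> Output: (14, 128, 42, 42)

Answer: (14, 128, 42, 42)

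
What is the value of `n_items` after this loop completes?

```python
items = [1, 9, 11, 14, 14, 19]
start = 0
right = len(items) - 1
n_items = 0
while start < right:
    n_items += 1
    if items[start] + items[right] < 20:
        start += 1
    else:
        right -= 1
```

Steps to find pair summing to 20
`n_items` takes the values: 0 → 1 → 2 → 3 → 4 → 5

Answer: 5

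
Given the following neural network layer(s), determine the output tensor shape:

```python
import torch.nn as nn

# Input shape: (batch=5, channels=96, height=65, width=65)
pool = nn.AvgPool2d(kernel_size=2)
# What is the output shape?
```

Input: (5, 96, 65, 65) -> Output: (5, 96, 32, 32)

Answer: (5, 96, 32, 32)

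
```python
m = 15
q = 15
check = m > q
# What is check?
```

Trace:
`m = 15` → m = 15
`q = 15` → q = 15
`check = m > q` → check = False
So check = False

Answer: False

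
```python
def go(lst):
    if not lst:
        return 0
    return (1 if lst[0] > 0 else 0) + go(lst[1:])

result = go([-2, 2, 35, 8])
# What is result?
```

Count of positive elements in [-2, 2, 35, 8] = 3

Answer: 3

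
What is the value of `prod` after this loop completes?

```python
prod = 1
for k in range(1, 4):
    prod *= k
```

3! = 6
`prod` takes the values: 1 → 2 → 6

Answer: 6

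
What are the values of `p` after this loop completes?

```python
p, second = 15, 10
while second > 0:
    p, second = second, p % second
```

GCD of 15 and 10
`p` takes the values: 15 → 10 → 5

Answer: 5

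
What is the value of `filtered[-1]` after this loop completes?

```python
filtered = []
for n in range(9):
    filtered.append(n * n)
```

Last element of squares 0 to 8
`filtered` takes the values: [] → [0] → [0, 1] → [0, 1, 4] → [0, 1, 4, 9] → [0, 1, 4, 9, 16] → [0, 1, 4, 9, 16, 25] → [0, 1, 4, 9, 16, 25, 36] → [0, 1, 4, 9, 16, 25, 36, 49] → [0, 1, 4, 9, 16, 25, 36, 49, 64]
So `filtered[-1]` = 64

Answer: 64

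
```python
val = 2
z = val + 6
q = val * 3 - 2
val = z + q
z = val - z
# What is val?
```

Trace:
`val = 2` → val = 2
`z = val + 6` → z = 8
`q = val * 3 - 2` → q = 4
`val = z + q` → val = 12
`z = val - z` → z = 4
So val = 12

Answer: 12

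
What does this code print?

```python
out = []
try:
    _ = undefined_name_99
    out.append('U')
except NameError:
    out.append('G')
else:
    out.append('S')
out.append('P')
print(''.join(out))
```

Execution trace: 'G' (except NameError) → 'P' (after the try/except). Output: GP

Answer: GP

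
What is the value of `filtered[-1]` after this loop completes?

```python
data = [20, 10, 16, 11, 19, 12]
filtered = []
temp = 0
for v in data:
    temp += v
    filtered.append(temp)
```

Cumulative sum ends at 88
`filtered` takes the values: [] → [20] → [20, 30] → [20, 30, 46] → [20, 30, 46, 57] → [20, 30, 46, 57, 76] → [20, 30, 46, 57, 76, 88]
So `filtered[-1]` = 88

Answer: 88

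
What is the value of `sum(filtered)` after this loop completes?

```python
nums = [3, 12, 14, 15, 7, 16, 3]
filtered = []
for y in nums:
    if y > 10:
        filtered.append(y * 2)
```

Sum of doubled values > 10
`filtered` takes the values: [] → [24] → [24, 28] → [24, 28, 30] → [24, 28, 30, 32]
So `sum(filtered)` = 114

Answer: 114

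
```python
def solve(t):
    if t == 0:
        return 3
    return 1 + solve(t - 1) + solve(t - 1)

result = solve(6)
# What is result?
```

solve(t) = 1 + 2·solve(t-1), solve(0)=3. Closed form: (3+1)·2^6 - 1 = 255.

Answer: 255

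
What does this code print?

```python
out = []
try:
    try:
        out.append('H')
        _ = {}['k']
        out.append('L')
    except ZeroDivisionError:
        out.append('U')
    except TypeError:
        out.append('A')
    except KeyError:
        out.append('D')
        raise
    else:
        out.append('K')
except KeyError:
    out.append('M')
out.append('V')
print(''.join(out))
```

Execution trace: 'H' (inner try body) → 'D' (inner except KeyError) → 'M' (outer except KeyError) → 'V' (after the try/except). Output: HDMV

Answer: HDMV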